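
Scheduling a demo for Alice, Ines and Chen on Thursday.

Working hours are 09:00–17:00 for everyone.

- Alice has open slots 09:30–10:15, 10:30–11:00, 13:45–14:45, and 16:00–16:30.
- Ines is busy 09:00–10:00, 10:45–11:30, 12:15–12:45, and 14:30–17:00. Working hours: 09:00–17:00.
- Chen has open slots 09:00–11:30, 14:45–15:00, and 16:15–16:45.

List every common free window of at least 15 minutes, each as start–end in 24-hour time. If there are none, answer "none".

Ines free within 09:00–17:00: 10:00–10:45, 11:30–12:15, 12:45–14:30.
Alice ∩ Ines: 10:00–10:15, 10:30–10:45, 13:45–14:30.
Alice ∩ Ines ∩ Chen: 10:00–10:15, 10:30–10:45.
Windows ≥ 15 min: 10:00–10:15, 10:30–10:45.

10:00–10:15, 10:30–10:45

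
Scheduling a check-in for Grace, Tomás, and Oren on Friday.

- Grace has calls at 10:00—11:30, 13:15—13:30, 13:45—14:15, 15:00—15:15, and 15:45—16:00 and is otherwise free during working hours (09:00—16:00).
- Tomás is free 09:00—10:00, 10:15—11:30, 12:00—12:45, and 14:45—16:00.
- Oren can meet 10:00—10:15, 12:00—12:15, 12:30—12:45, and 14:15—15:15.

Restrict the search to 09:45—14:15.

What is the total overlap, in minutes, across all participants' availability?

Grace free within 09:00–16:00: 09:00–10:00, 11:30–13:15, 13:30–13:45, 14:15–15:00, 15:15–15:45.
Grace ∩ Tomás: 09:00–10:00, 12:00–12:45, 14:45–15:00, 15:15–15:45.
Grace ∩ Tomás ∩ Oren: 12:00–12:15, 12:30–12:45, 14:45–15:00.
Restricted to 09:45–14:15: 12:00–12:15, 12:30–12:45.
Total common minutes: 15 + 15 = 30.

30 minutes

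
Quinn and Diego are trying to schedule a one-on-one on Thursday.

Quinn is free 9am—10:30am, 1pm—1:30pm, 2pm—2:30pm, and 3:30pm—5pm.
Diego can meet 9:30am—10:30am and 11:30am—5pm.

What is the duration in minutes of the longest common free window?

Quinn ∩ Diego: 09:30–10:30, 13:00–13:30, 14:00–14:30, 15:30–17:00.
Common window lengths: 60, 30, 30, 90 min; longest is 90.

90 minutes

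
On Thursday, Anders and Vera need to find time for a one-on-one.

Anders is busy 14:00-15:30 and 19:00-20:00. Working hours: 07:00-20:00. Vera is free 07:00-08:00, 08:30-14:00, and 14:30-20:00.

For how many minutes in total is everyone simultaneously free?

600 minutes

Anders free within 07:00–20:00: 07:00–14:00, 15:30–19:00.
Anders ∩ Vera: 07:00–08:00, 08:30–14:00, 15:30–19:00.
Total common minutes: 60 + 330 + 210 = 600.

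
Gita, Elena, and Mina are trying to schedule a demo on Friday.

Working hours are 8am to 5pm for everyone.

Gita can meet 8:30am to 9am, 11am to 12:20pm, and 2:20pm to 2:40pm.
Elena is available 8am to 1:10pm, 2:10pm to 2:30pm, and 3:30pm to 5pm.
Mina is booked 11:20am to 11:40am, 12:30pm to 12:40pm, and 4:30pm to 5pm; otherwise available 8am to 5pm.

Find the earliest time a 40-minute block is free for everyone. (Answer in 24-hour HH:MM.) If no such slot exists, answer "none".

11:40

Mina free within 08:00–17:00: 08:00–11:20, 11:40–12:30, 12:40–16:30.
Gita ∩ Elena: 08:30–09:00, 11:00–12:20, 14:20–14:30.
Gita ∩ Elena ∩ Mina: 08:30–09:00, 11:00–11:20, 11:40–12:20, 14:20–14:30.
Windows ≥ 40 min: 11:40–12:20.
Earliest such window starts at 11:40.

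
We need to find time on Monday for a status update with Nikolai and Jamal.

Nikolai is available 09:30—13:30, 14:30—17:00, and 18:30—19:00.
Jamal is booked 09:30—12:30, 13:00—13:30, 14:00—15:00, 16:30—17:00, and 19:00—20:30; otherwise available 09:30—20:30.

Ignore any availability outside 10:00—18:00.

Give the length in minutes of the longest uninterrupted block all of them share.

90 minutes

Jamal free within 09:30–20:30: 12:30–13:00, 13:30–14:00, 15:00–16:30, 17:00–19:00.
Nikolai ∩ Jamal: 12:30–13:00, 15:00–16:30, 18:30–19:00.
Restricted to 10:00–18:00: 12:30–13:00, 15:00–16:30.
Common window lengths: 30, 90 min; longest is 90.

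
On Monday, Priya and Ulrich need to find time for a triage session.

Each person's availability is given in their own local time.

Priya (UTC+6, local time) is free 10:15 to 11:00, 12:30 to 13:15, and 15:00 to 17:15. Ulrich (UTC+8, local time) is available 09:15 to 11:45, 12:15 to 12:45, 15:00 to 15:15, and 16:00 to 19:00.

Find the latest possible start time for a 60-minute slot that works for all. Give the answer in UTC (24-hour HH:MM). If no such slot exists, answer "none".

10:00

Priya → UTC: 04:15–05:00, 06:30–07:15, 09:00–11:15.
Ulrich → UTC: 01:15–03:45, 04:15–04:45, 07:00–07:15, 08:00–11:00.
Priya ∩ Ulrich: 04:15–04:45, 07:00–07:15, 09:00–11:00.
Windows ≥ 60 min: 09:00–11:00.
Latest start in the last window 09:00–11:00 is 11:00 − 60 min = 10:00.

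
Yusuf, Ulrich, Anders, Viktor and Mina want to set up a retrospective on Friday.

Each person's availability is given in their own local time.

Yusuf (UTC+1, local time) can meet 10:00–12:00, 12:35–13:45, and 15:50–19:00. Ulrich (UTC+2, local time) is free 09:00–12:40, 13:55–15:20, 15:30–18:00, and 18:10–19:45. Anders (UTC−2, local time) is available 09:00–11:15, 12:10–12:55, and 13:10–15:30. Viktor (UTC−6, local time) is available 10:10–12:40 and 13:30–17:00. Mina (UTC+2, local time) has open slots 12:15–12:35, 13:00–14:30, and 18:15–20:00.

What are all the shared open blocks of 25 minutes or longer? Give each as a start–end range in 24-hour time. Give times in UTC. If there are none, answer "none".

Yusuf → UTC: 09:00–11:00, 11:35–12:45, 14:50–18:00.
Ulrich → UTC: 07:00–10:40, 11:55–13:20, 13:30–16:00, 16:10–17:45.
Anders → UTC: 11:00–13:15, 14:10–14:55, 15:10–17:30.
Viktor → UTC: 16:10–18:40, 19:30–23:00.
Mina → UTC: 10:15–10:35, 11:00–12:30, 16:15–18:00.
Yusuf ∩ Ulrich: 09:00–10:40, 11:55–12:45, 14:50–16:00, 16:10–17:45.
Yusuf ∩ Ulrich ∩ Anders: 11:55–12:45, 14:50–14:55, 15:10–16:00, 16:10–17:30.
Yusuf ∩ Ulrich ∩ Anders ∩ Viktor: 16:10–17:30.
Yusuf ∩ Ulrich ∩ Anders ∩ Viktor ∩ Mina: 16:15–17:30.
Windows ≥ 25 min: 16:15–17:30.

16:15–17:30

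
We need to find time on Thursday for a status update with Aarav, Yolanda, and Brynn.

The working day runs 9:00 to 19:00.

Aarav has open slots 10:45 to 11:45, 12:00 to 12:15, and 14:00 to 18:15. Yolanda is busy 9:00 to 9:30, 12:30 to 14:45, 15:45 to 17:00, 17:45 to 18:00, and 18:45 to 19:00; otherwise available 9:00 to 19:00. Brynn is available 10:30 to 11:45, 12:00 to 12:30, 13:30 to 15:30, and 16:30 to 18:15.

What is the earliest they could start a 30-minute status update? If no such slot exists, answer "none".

10:45

Yolanda free within 09:00–19:00: 09:30–12:30, 14:45–15:45, 17:00–17:45, 18:00–18:45.
Aarav ∩ Yolanda: 10:45–11:45, 12:00–12:15, 14:45–15:45, 17:00–17:45, 18:00–18:15.
Aarav ∩ Yolanda ∩ Brynn: 10:45–11:45, 12:00–12:15, 14:45–15:30, 17:00–17:45, 18:00–18:15.
Windows ≥ 30 min: 10:45–11:45, 14:45–15:30, 17:00–17:45.
Earliest such window starts at 10:45.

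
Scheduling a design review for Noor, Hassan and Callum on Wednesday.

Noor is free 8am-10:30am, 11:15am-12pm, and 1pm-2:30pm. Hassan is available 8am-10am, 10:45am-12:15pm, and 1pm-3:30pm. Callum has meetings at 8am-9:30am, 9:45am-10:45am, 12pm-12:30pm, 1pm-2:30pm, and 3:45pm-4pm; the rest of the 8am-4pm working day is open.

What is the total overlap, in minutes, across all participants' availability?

60 minutes

Callum free within 08:00–16:00: 09:30–09:45, 10:45–12:00, 12:30–13:00, 14:30–15:45.
Noor ∩ Hassan: 08:00–10:00, 11:15–12:00, 13:00–14:30.
Noor ∩ Hassan ∩ Callum: 09:30–09:45, 11:15–12:00.
Total common minutes: 15 + 45 = 60.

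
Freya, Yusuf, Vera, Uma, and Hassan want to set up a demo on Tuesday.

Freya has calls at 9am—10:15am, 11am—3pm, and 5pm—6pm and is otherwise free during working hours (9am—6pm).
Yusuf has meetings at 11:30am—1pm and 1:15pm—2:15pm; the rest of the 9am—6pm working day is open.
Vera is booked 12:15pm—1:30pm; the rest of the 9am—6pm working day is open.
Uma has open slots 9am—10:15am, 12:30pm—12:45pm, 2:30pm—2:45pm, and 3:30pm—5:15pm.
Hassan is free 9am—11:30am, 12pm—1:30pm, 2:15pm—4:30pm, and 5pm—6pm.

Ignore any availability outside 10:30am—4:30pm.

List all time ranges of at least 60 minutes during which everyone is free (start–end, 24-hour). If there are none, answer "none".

15:30–16:30

Freya free within 09:00–18:00: 10:15–11:00, 15:00–17:00.
Yusuf free within 09:00–18:00: 09:00–11:30, 13:00–13:15, 14:15–18:00.
Vera free within 09:00–18:00: 09:00–12:15, 13:30–18:00.
Freya ∩ Yusuf: 10:15–11:00, 15:00–17:00.
Freya ∩ Yusuf ∩ Vera: 10:15–11:00, 15:00–17:00.
Freya ∩ Yusuf ∩ Vera ∩ Uma: 15:30–17:00.
Freya ∩ Yusuf ∩ Vera ∩ Uma ∩ Hassan: 15:30–16:30.
Restricted to 10:30–16:30: 15:30–16:30.
Windows ≥ 60 min: 15:30–16:30.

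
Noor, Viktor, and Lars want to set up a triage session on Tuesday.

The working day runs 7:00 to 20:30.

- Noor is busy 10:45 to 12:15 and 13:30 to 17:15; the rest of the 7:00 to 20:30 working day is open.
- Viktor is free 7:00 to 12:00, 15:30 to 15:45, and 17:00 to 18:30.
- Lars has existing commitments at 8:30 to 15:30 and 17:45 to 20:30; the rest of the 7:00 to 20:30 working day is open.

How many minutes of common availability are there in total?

Noor free within 07:00–20:30: 07:00–10:45, 12:15–13:30, 17:15–20:30.
Lars free within 07:00–20:30: 07:00–08:30, 15:30–17:45.
Noor ∩ Viktor: 07:00–10:45, 17:15–18:30.
Noor ∩ Viktor ∩ Lars: 07:00–08:30, 17:15–17:45.
Total common minutes: 90 + 30 = 120.

120 minutes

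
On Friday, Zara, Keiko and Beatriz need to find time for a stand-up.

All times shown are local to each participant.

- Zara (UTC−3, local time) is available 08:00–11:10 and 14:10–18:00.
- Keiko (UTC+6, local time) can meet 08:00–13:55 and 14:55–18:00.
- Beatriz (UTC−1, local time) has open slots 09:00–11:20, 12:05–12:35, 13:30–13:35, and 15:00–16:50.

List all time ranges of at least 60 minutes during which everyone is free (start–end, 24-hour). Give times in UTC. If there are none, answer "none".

11:00–12:00

Zara → UTC: 11:00–14:10, 17:10–21:00.
Keiko → UTC: 02:00–07:55, 08:55–12:00.
Beatriz → UTC: 10:00–12:20, 13:05–13:35, 14:30–14:35, 16:00–17:50.
Zara ∩ Keiko: 11:00–12:00.
Zara ∩ Keiko ∩ Beatriz: 11:00–12:00.
Windows ≥ 60 min: 11:00–12:00.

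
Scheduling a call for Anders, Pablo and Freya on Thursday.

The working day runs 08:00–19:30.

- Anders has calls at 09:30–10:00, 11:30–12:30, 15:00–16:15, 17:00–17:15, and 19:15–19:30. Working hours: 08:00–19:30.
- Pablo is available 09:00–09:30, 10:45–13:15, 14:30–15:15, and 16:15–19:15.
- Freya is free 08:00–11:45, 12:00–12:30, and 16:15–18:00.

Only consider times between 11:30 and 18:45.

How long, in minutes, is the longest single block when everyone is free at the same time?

45 minutes

Anders free within 08:00–19:30: 08:00–09:30, 10:00–11:30, 12:30–15:00, 16:15–17:00, 17:15–19:15.
Anders ∩ Pablo: 09:00–09:30, 10:45–11:30, 12:30–13:15, 14:30–15:00, 16:15–17:00, 17:15–19:15.
Anders ∩ Pablo ∩ Freya: 09:00–09:30, 10:45–11:30, 16:15–17:00, 17:15–18:00.
Restricted to 11:30–18:45: 16:15–17:00, 17:15–18:00.
Common window lengths: 45, 45 min; longest is 45.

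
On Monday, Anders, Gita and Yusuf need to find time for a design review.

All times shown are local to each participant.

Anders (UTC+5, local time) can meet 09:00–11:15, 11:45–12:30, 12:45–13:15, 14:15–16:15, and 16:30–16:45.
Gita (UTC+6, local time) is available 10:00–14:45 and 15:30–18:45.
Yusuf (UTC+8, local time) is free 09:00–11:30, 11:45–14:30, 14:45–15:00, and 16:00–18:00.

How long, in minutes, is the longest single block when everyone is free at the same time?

Anders → UTC: 04:00–06:15, 06:45–07:30, 07:45–08:15, 09:15–11:15, 11:30–11:45.
Gita → UTC: 04:00–08:45, 09:30–12:45.
Yusuf → UTC: 01:00–03:30, 03:45–06:30, 06:45–07:00, 08:00–10:00.
Anders ∩ Gita: 04:00–06:15, 06:45–07:30, 07:45–08:15, 09:30–11:15, 11:30–11:45.
Anders ∩ Gita ∩ Yusuf: 04:00–06:15, 06:45–07:00, 08:00–08:15, 09:30–10:00.
Common window lengths: 135, 15, 15, 30 min; longest is 135.

135 minutes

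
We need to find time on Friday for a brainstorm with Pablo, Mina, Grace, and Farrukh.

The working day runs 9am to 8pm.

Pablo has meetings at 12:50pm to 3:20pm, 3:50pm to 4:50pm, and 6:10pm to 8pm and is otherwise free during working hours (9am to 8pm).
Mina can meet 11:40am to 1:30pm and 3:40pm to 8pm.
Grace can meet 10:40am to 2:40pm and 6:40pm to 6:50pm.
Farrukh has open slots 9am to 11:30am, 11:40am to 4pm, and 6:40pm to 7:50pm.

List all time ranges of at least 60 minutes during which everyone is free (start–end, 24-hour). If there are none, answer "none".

Pablo free within 09:00–20:00: 09:00–12:50, 15:20–15:50, 16:50–18:10.
Pablo ∩ Mina: 11:40–12:50, 15:40–15:50, 16:50–18:10.
Pablo ∩ Mina ∩ Grace: 11:40–12:50.
Pablo ∩ Mina ∩ Grace ∩ Farrukh: 11:40–12:50.
Windows ≥ 60 min: 11:40–12:50.

11:40–12:50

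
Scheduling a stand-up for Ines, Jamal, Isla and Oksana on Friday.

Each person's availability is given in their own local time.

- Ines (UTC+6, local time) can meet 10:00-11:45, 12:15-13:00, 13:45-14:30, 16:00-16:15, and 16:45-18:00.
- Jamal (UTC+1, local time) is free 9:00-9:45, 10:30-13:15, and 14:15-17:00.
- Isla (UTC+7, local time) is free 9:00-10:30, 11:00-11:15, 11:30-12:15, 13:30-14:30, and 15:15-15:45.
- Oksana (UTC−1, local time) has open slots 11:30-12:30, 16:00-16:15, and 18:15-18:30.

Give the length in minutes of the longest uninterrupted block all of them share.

Ines → UTC: 04:00–05:45, 06:15–07:00, 07:45–08:30, 10:00–10:15, 10:45–12:00.
Jamal → UTC: 08:00–08:45, 09:30–12:15, 13:15–16:00.
Isla → UTC: 02:00–03:30, 04:00–04:15, 04:30–05:15, 06:30–07:30, 08:15–08:45.
Oksana → UTC: 12:30–13:30, 17:00–17:15, 19:15–19:30.
Ines ∩ Jamal: 08:00–08:30, 10:00–10:15, 10:45–12:00.
Ines ∩ Jamal ∩ Isla: 08:15–08:30.
Ines ∩ Jamal ∩ Isla ∩ Oksana: (none).
No common window.

0 minutes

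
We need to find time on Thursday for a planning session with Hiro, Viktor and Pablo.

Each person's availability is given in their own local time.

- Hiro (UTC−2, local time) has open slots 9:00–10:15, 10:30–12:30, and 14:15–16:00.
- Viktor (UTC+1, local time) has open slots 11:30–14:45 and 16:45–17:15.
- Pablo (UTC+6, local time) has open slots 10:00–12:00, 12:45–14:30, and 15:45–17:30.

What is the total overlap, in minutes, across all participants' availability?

30 minutes

Hiro → UTC: 11:00–12:15, 12:30–14:30, 16:15–18:00.
Viktor → UTC: 10:30–13:45, 15:45–16:15.
Pablo → UTC: 04:00–06:00, 06:45–08:30, 09:45–11:30.
Hiro ∩ Viktor: 11:00–12:15, 12:30–13:45.
Hiro ∩ Viktor ∩ Pablo: 11:00–11:30.
Total common minutes: 30.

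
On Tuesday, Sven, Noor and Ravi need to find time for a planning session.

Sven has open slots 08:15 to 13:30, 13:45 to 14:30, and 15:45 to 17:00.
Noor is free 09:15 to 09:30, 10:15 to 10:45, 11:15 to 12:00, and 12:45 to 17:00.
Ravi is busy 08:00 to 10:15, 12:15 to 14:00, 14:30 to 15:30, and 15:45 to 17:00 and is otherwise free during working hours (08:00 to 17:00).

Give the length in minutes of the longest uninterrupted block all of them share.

45 minutes

Ravi free within 08:00–17:00: 10:15–12:15, 14:00–14:30, 15:30–15:45.
Sven ∩ Noor: 09:15–09:30, 10:15–10:45, 11:15–12:00, 12:45–13:30, 13:45–14:30, 15:45–17:00.
Sven ∩ Noor ∩ Ravi: 10:15–10:45, 11:15–12:00, 14:00–14:30.
Common window lengths: 30, 45, 30 min; longest is 45.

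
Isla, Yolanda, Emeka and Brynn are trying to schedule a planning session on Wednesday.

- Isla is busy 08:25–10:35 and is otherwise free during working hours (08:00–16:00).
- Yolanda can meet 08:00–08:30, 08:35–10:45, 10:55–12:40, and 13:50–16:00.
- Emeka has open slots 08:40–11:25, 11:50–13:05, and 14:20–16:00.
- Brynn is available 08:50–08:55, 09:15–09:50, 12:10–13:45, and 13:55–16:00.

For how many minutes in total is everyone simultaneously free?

130 minutes

Isla free within 08:00–16:00: 08:00–08:25, 10:35–16:00.
Isla ∩ Yolanda: 08:00–08:25, 10:35–10:45, 10:55–12:40, 13:50–16:00.
Isla ∩ Yolanda ∩ Emeka: 10:35–10:45, 10:55–11:25, 11:50–12:40, 14:20–16:00.
Isla ∩ Yolanda ∩ Emeka ∩ Brynn: 12:10–12:40, 14:20–16:00.
Total common minutes: 30 + 100 = 130.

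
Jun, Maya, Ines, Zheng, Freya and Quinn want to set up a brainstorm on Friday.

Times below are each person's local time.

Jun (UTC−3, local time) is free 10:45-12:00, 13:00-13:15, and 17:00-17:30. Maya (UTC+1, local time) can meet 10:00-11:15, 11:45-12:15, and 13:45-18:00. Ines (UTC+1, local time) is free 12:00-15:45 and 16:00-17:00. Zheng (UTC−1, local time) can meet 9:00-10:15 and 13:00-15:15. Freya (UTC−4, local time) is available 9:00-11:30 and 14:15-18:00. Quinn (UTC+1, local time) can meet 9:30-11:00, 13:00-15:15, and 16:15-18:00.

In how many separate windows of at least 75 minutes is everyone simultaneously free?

Jun → UTC: 13:45–15:00, 16:00–16:15, 20:00–20:30.
Maya → UTC: 09:00–10:15, 10:45–11:15, 12:45–17:00.
Ines → UTC: 11:00–14:45, 15:00–16:00.
Zheng → UTC: 10:00–11:15, 14:00–16:15.
Freya → UTC: 13:00–15:30, 18:15–22:00.
Quinn → UTC: 08:30–10:00, 12:00–14:15, 15:15–17:00.
Jun ∩ Maya: 13:45–15:00, 16:00–16:15.
Jun ∩ Maya ∩ Ines: 13:45–14:45.
Jun ∩ Maya ∩ Ines ∩ Zheng: 14:00–14:45.
Jun ∩ Maya ∩ Ines ∩ Zheng ∩ Freya: 14:00–14:45.
Jun ∩ Maya ∩ Ines ∩ Zheng ∩ Freya ∩ Quinn: 14:00–14:15.
Windows ≥ 75 min: (none).
That's 0 windows.

0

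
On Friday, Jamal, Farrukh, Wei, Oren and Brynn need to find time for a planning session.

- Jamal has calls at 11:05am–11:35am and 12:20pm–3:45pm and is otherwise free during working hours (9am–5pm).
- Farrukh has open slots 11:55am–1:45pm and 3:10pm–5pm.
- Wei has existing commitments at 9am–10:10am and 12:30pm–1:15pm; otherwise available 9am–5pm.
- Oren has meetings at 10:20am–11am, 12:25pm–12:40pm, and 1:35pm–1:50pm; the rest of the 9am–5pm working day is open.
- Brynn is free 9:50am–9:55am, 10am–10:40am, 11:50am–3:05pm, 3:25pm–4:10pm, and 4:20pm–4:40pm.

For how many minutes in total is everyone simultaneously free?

70 minutes

Jamal free within 09:00–17:00: 09:00–11:05, 11:35–12:20, 15:45–17:00.
Wei free within 09:00–17:00: 10:10–12:30, 13:15–17:00.
Oren free within 09:00–17:00: 09:00–10:20, 11:00–12:25, 12:40–13:35, 13:50–17:00.
Jamal ∩ Farrukh: 11:55–12:20, 15:45–17:00.
Jamal ∩ Farrukh ∩ Wei: 11:55–12:20, 15:45–17:00.
Jamal ∩ Farrukh ∩ Wei ∩ Oren: 11:55–12:20, 15:45–17:00.
Jamal ∩ Farrukh ∩ Wei ∩ Oren ∩ Brynn: 11:55–12:20, 15:45–16:10, 16:20–16:40.
Total common minutes: 25 + 25 + 20 = 70.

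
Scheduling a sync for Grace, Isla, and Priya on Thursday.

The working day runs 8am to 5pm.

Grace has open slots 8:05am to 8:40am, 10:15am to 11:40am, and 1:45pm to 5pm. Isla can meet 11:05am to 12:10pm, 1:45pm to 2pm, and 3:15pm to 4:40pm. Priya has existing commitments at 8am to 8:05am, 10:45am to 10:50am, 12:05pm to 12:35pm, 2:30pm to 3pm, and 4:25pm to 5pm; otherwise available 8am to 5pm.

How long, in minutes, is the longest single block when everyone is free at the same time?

70 minutes

Priya free within 08:00–17:00: 08:05–10:45, 10:50–12:05, 12:35–14:30, 15:00–16:25.
Grace ∩ Isla: 11:05–11:40, 13:45–14:00, 15:15–16:40.
Grace ∩ Isla ∩ Priya: 11:05–11:40, 13:45–14:00, 15:15–16:25.
Common window lengths: 35, 15, 70 min; longest is 70.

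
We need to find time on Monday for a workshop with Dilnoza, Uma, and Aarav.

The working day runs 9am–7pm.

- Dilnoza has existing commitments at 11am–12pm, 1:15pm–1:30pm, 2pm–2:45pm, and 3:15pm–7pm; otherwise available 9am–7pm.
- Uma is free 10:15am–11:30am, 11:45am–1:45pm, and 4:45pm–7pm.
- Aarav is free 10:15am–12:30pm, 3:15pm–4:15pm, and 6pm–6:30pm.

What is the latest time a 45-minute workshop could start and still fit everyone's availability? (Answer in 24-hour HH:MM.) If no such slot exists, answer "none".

10:15

Dilnoza free within 09:00–19:00: 09:00–11:00, 12:00–13:15, 13:30–14:00, 14:45–15:15.
Dilnoza ∩ Uma: 10:15–11:00, 12:00–13:15, 13:30–13:45.
Dilnoza ∩ Uma ∩ Aarav: 10:15–11:00, 12:00–12:30.
Windows ≥ 45 min: 10:15–11:00.
Latest start in the last window 10:15–11:00 is 11:00 − 45 min = 10:15.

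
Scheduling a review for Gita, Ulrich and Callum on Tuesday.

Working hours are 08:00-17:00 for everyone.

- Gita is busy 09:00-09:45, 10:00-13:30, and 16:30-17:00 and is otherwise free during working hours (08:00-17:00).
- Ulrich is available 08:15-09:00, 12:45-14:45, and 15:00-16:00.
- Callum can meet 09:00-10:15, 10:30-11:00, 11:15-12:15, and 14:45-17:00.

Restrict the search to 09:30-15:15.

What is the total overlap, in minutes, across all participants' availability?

15 minutes

Gita free within 08:00–17:00: 08:00–09:00, 09:45–10:00, 13:30–16:30.
Gita ∩ Ulrich: 08:15–09:00, 13:30–14:45, 15:00–16:00.
Gita ∩ Ulrich ∩ Callum: 15:00–16:00.
Restricted to 09:30–15:15: 15:00–15:15.
Total common minutes: 15.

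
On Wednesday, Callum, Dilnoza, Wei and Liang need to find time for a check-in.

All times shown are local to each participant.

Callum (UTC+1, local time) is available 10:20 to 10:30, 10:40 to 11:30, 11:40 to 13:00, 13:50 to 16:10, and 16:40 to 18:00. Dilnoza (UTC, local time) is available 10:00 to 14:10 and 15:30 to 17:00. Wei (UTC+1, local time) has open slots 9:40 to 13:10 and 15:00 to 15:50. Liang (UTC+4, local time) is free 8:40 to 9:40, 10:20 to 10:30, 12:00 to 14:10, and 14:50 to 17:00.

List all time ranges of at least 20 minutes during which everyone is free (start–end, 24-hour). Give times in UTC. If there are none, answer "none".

10:50–12:00

Callum → UTC: 09:20–09:30, 09:40–10:30, 10:40–12:00, 12:50–15:10, 15:40–17:00.
Dilnoza → UTC: 10:00–14:10, 15:30–17:00.
Wei → UTC: 08:40–12:10, 14:00–14:50.
Liang → UTC: 04:40–05:40, 06:20–06:30, 08:00–10:10, 10:50–13:00.
Callum ∩ Dilnoza: 10:00–10:30, 10:40–12:00, 12:50–14:10, 15:40–17:00.
Callum ∩ Dilnoza ∩ Wei: 10:00–10:30, 10:40–12:00, 14:00–14:10.
Callum ∩ Dilnoza ∩ Wei ∩ Liang: 10:00–10:10, 10:50–12:00.
Windows ≥ 20 min: 10:50–12:00.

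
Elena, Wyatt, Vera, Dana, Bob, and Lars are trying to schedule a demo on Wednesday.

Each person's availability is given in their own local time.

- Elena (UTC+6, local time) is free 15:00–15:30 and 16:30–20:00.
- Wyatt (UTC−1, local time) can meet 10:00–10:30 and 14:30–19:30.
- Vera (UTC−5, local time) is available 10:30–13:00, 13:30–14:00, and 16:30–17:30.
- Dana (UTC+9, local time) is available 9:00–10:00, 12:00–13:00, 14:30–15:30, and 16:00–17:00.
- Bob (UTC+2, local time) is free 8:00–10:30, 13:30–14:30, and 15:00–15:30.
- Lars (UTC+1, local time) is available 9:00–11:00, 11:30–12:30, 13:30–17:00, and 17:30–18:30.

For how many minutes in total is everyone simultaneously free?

0 minutes

Elena → UTC: 09:00–09:30, 10:30–14:00.
Wyatt → UTC: 11:00–11:30, 15:30–20:30.
Vera → UTC: 15:30–18:00, 18:30–19:00, 21:30–22:30.
Dana → UTC: 00:00–01:00, 03:00–04:00, 05:30–06:30, 07:00–08:00.
Bob → UTC: 06:00–08:30, 11:30–12:30, 13:00–13:30.
Lars → UTC: 08:00–10:00, 10:30–11:30, 12:30–16:00, 16:30–17:30.
Elena ∩ Wyatt: 11:00–11:30.
Elena ∩ Wyatt ∩ Vera: (none).
Elena ∩ Wyatt ∩ Vera ∩ Dana: (none).
Elena ∩ Wyatt ∩ Vera ∩ Dana ∩ Bob: (none).
Elena ∩ Wyatt ∩ Vera ∩ Dana ∩ Bob ∩ Lars: (none).
Total common minutes: 0.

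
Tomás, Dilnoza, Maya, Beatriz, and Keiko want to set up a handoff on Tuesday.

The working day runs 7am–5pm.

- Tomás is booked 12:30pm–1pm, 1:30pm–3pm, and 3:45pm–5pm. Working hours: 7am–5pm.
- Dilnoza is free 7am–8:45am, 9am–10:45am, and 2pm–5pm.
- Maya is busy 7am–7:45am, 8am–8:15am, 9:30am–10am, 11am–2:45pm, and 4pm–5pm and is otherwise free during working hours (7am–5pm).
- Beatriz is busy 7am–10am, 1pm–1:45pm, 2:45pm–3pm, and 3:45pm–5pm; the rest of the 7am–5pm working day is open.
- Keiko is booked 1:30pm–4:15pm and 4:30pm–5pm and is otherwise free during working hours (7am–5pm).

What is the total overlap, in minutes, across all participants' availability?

45 minutes

Tomás free within 07:00–17:00: 07:00–12:30, 13:00–13:30, 15:00–15:45.
Maya free within 07:00–17:00: 07:45–08:00, 08:15–09:30, 10:00–11:00, 14:45–16:00.
Beatriz free within 07:00–17:00: 10:00–13:00, 13:45–14:45, 15:00–15:45.
Keiko free within 07:00–17:00: 07:00–13:30, 16:15–16:30.
Tomás ∩ Dilnoza: 07:00–08:45, 09:00–10:45, 15:00–15:45.
Tomás ∩ Dilnoza ∩ Maya: 07:45–08:00, 08:15–08:45, 09:00–09:30, 10:00–10:45, 15:00–15:45.
Tomás ∩ Dilnoza ∩ Maya ∩ Beatriz: 10:00–10:45, 15:00–15:45.
Tomás ∩ Dilnoza ∩ Maya ∩ Beatriz ∩ Keiko: 10:00–10:45.
Total common minutes: 45.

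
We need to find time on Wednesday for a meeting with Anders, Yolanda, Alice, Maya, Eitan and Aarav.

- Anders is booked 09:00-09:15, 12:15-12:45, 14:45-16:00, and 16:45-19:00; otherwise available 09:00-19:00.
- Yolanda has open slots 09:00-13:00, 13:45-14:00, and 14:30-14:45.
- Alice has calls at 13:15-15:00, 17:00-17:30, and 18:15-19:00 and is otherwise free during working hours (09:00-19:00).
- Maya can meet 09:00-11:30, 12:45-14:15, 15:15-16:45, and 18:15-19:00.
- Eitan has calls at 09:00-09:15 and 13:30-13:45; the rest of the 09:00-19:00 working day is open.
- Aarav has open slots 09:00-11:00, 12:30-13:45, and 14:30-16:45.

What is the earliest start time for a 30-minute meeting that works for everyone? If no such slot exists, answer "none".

Anders free within 09:00–19:00: 09:15–12:15, 12:45–14:45, 16:00–16:45.
Alice free within 09:00–19:00: 09:00–13:15, 15:00–17:00, 17:30–18:15.
Eitan free within 09:00–19:00: 09:15–13:30, 13:45–19:00.
Anders ∩ Yolanda: 09:15–12:15, 12:45–13:00, 13:45–14:00, 14:30–14:45.
Anders ∩ Yolanda ∩ Alice: 09:15–12:15, 12:45–13:00.
Anders ∩ Yolanda ∩ Alice ∩ Maya: 09:15–11:30, 12:45–13:00.
Anders ∩ Yolanda ∩ Alice ∩ Maya ∩ Eitan: 09:15–11:30, 12:45–13:00.
Anders ∩ Yolanda ∩ Alice ∩ Maya ∩ Eitan ∩ Aarav: 09:15–11:00, 12:45–13:00.
Windows ≥ 30 min: 09:15–11:00.
Earliest such window starts at 09:15.

09:15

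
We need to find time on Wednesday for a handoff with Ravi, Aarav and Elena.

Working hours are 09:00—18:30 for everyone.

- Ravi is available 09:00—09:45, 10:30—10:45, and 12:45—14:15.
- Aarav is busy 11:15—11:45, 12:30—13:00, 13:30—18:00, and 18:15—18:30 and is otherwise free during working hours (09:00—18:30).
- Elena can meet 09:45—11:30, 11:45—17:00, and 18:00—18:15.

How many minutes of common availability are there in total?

45 minutes

Aarav free within 09:00–18:30: 09:00–11:15, 11:45–12:30, 13:00–13:30, 18:00–18:15.
Ravi ∩ Aarav: 09:00–09:45, 10:30–10:45, 13:00–13:30.
Ravi ∩ Aarav ∩ Elena: 10:30–10:45, 13:00–13:30.
Total common minutes: 15 + 30 = 45.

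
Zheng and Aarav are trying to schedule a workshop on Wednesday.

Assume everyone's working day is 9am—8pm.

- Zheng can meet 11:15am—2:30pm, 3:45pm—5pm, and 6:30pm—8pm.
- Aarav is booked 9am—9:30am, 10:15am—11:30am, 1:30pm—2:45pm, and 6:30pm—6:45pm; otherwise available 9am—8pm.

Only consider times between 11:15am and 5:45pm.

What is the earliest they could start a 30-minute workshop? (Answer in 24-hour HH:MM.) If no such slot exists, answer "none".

Aarav free within 09:00–20:00: 09:30–10:15, 11:30–13:30, 14:45–18:30, 18:45–20:00.
Zheng ∩ Aarav: 11:30–13:30, 15:45–17:00, 18:45–20:00.
Restricted to 11:15–17:45: 11:30–13:30, 15:45–17:00.
Windows ≥ 30 min: 11:30–13:30, 15:45–17:00.
Earliest such window starts at 11:30.

11:30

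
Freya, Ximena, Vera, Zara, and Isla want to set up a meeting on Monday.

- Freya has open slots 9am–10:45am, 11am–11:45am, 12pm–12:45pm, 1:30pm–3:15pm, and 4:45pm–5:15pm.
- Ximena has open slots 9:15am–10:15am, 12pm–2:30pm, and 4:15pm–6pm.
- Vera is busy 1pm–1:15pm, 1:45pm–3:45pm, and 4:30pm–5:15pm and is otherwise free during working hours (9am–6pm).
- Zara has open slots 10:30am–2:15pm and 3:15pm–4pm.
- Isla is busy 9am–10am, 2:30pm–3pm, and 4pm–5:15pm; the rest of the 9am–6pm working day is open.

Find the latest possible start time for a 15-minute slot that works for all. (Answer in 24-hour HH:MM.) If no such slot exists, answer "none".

13:30

Vera free within 09:00–18:00: 09:00–13:00, 13:15–13:45, 15:45–16:30, 17:15–18:00.
Isla free within 09:00–18:00: 10:00–14:30, 15:00–16:00, 17:15–18:00.
Freya ∩ Ximena: 09:15–10:15, 12:00–12:45, 13:30–14:30, 16:45–17:15.
Freya ∩ Ximena ∩ Vera: 09:15–10:15, 12:00–12:45, 13:30–13:45.
Freya ∩ Ximena ∩ Vera ∩ Zara: 12:00–12:45, 13:30–13:45.
Freya ∩ Ximena ∩ Vera ∩ Zara ∩ Isla: 12:00–12:45, 13:30–13:45.
Windows ≥ 15 min: 12:00–12:45, 13:30–13:45.
Latest start in the last window 13:30–13:45 is 13:45 − 15 min = 13:30.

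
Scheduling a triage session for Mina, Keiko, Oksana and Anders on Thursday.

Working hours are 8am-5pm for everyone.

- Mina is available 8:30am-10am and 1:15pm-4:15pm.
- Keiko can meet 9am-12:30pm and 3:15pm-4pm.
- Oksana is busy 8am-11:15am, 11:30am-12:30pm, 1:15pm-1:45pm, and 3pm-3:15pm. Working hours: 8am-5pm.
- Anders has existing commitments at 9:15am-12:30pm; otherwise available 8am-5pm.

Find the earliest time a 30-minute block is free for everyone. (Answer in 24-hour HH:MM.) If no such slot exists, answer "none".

15:15

Oksana free within 08:00–17:00: 11:15–11:30, 12:30–13:15, 13:45–15:00, 15:15–17:00.
Anders free within 08:00–17:00: 08:00–09:15, 12:30–17:00.
Mina ∩ Keiko: 09:00–10:00, 15:15–16:00.
Mina ∩ Keiko ∩ Oksana: 15:15–16:00.
Mina ∩ Keiko ∩ Oksana ∩ Anders: 15:15–16:00.
Windows ≥ 30 min: 15:15–16:00.
Earliest such window starts at 15:15.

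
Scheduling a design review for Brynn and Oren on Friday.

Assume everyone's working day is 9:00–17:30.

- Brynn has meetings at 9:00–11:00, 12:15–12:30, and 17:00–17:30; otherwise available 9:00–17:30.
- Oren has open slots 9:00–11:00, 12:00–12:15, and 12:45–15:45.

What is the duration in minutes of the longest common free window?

180 minutes

Brynn free within 09:00–17:30: 11:00–12:15, 12:30–17:00.
Brynn ∩ Oren: 12:00–12:15, 12:45–15:45.
Common window lengths: 15, 180 min; longest is 180.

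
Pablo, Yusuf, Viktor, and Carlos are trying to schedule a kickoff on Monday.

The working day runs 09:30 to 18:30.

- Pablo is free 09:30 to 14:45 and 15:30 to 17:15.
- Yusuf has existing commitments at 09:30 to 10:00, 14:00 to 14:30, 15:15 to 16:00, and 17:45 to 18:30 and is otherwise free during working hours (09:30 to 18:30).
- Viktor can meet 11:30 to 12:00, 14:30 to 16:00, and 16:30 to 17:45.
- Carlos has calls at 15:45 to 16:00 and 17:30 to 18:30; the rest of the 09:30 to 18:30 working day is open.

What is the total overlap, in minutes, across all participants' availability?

Yusuf free within 09:30–18:30: 10:00–14:00, 14:30–15:15, 16:00–17:45.
Carlos free within 09:30–18:30: 09:30–15:45, 16:00–17:30.
Pablo ∩ Yusuf: 10:00–14:00, 14:30–14:45, 16:00–17:15.
Pablo ∩ Yusuf ∩ Viktor: 11:30–12:00, 14:30–14:45, 16:30–17:15.
Pablo ∩ Yusuf ∩ Viktor ∩ Carlos: 11:30–12:00, 14:30–14:45, 16:30–17:15.
Total common minutes: 30 + 15 + 45 = 90.

90 minutes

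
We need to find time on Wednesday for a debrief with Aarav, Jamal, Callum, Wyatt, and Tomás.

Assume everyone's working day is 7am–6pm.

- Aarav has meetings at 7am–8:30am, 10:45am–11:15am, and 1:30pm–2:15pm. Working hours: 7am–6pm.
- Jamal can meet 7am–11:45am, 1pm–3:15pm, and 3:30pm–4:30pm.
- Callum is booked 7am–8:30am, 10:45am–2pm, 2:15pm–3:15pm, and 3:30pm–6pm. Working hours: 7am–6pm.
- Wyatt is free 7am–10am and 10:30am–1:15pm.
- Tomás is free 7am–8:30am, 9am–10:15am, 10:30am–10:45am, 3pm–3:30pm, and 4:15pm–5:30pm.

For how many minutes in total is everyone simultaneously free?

75 minutes

Aarav free within 07:00–18:00: 08:30–10:45, 11:15–13:30, 14:15–18:00.
Callum free within 07:00–18:00: 08:30–10:45, 14:00–14:15, 15:15–15:30.
Aarav ∩ Jamal: 08:30–10:45, 11:15–11:45, 13:00–13:30, 14:15–15:15, 15:30–16:30.
Aarav ∩ Jamal ∩ Callum: 08:30–10:45.
Aarav ∩ Jamal ∩ Callum ∩ Wyatt: 08:30–10:00, 10:30–10:45.
Aarav ∩ Jamal ∩ Callum ∩ Wyatt ∩ Tomás: 09:00–10:00, 10:30–10:45.
Total common minutes: 60 + 15 = 75.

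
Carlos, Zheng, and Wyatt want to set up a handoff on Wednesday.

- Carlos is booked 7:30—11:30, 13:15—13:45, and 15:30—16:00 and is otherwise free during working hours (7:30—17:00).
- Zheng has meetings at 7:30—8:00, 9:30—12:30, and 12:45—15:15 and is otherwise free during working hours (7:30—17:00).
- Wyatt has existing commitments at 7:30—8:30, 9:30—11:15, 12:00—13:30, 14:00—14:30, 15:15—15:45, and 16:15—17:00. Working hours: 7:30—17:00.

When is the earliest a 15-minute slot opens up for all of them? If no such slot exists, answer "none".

Carlos free within 07:30–17:00: 11:30–13:15, 13:45–15:30, 16:00–17:00.
Zheng free within 07:30–17:00: 08:00–09:30, 12:30–12:45, 15:15–17:00.
Wyatt free within 07:30–17:00: 08:30–09:30, 11:15–12:00, 13:30–14:00, 14:30–15:15, 15:45–16:15.
Carlos ∩ Zheng: 12:30–12:45, 15:15–15:30, 16:00–17:00.
Carlos ∩ Zheng ∩ Wyatt: 16:00–16:15.
Windows ≥ 15 min: 16:00–16:15.
Earliest such window starts at 16:00.

16:00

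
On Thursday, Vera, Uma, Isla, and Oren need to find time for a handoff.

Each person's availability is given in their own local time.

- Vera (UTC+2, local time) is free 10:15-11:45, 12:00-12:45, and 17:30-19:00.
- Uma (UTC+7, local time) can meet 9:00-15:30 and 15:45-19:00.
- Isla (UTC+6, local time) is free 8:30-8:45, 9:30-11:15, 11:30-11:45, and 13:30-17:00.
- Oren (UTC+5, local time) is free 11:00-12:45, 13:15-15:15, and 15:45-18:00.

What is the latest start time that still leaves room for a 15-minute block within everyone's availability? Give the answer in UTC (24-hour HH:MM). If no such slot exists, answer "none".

10:00

Vera → UTC: 08:15–09:45, 10:00–10:45, 15:30–17:00.
Uma → UTC: 02:00–08:30, 08:45–12:00.
Isla → UTC: 02:30–02:45, 03:30–05:15, 05:30–05:45, 07:30–11:00.
Oren → UTC: 06:00–07:45, 08:15–10:15, 10:45–13:00.
Vera ∩ Uma: 08:15–08:30, 08:45–09:45, 10:00–10:45.
Vera ∩ Uma ∩ Isla: 08:15–08:30, 08:45–09:45, 10:00–10:45.
Vera ∩ Uma ∩ Isla ∩ Oren: 08:15–08:30, 08:45–09:45, 10:00–10:15.
Windows ≥ 15 min: 08:15–08:30, 08:45–09:45, 10:00–10:15.
Latest start in the last window 10:00–10:15 is 10:15 − 15 min = 10:00.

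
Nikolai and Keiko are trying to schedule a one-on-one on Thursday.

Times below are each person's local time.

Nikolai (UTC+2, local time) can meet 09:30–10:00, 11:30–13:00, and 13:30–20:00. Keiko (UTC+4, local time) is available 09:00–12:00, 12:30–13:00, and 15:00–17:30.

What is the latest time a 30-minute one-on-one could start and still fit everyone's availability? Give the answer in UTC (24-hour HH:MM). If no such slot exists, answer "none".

Nikolai → UTC: 07:30–08:00, 09:30–11:00, 11:30–18:00.
Keiko → UTC: 05:00–08:00, 08:30–09:00, 11:00–13:30.
Nikolai ∩ Keiko: 07:30–08:00, 11:30–13:30.
Windows ≥ 30 min: 07:30–08:00, 11:30–13:30.
Latest start in the last window 11:30–13:30 is 13:30 − 30 min = 13:00.

13:00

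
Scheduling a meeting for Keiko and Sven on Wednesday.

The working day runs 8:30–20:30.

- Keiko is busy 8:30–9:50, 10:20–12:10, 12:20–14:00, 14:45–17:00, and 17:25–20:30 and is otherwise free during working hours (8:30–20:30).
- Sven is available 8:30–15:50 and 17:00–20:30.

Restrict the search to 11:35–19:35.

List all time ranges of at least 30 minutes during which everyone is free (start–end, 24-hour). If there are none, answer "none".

Keiko free within 08:30–20:30: 09:50–10:20, 12:10–12:20, 14:00–14:45, 17:00–17:25.
Keiko ∩ Sven: 09:50–10:20, 12:10–12:20, 14:00–14:45, 17:00–17:25.
Restricted to 11:35–19:35: 12:10–12:20, 14:00–14:45, 17:00–17:25.
Windows ≥ 30 min: 14:00–14:45.

14:00–14:45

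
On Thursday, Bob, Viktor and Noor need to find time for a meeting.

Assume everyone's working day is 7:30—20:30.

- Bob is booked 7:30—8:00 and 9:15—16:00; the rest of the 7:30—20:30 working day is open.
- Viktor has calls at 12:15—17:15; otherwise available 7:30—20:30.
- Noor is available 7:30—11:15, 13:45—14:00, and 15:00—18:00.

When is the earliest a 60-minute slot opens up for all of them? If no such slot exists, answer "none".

Bob free within 07:30–20:30: 08:00–09:15, 16:00–20:30.
Viktor free within 07:30–20:30: 07:30–12:15, 17:15–20:30.
Bob ∩ Viktor: 08:00–09:15, 17:15–20:30.
Bob ∩ Viktor ∩ Noor: 08:00–09:15, 17:15–18:00.
Windows ≥ 60 min: 08:00–09:15.
Earliest such window starts at 08:00.

08:00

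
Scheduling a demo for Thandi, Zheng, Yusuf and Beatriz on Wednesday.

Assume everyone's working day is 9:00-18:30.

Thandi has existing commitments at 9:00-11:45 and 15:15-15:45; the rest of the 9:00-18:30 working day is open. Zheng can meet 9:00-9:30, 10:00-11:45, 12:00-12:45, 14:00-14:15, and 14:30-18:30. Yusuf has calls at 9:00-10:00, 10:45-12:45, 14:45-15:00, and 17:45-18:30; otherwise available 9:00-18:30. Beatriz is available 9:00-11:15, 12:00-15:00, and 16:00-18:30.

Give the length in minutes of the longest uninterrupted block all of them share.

105 minutes

Thandi free within 09:00–18:30: 11:45–15:15, 15:45–18:30.
Yusuf free within 09:00–18:30: 10:00–10:45, 12:45–14:45, 15:00–17:45.
Thandi ∩ Zheng: 12:00–12:45, 14:00–14:15, 14:30–15:15, 15:45–18:30.
Thandi ∩ Zheng ∩ Yusuf: 14:00–14:15, 14:30–14:45, 15:00–15:15, 15:45–17:45.
Thandi ∩ Zheng ∩ Yusuf ∩ Beatriz: 14:00–14:15, 14:30–14:45, 16:00–17:45.
Common window lengths: 15, 15, 105 min; longest is 105.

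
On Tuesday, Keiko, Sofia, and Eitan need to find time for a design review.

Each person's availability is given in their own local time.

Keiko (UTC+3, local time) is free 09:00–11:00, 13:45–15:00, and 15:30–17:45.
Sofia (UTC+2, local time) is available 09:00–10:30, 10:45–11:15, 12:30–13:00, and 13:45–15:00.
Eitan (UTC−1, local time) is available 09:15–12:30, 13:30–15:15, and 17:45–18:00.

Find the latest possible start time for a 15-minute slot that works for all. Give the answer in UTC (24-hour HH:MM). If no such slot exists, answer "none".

12:45

Keiko → UTC: 06:00–08:00, 10:45–12:00, 12:30–14:45.
Sofia → UTC: 07:00–08:30, 08:45–09:15, 10:30–11:00, 11:45–13:00.
Eitan → UTC: 10:15–13:30, 14:30–16:15, 18:45–19:00.
Keiko ∩ Sofia: 07:00–08:00, 10:45–11:00, 11:45–12:00, 12:30–13:00.
Keiko ∩ Sofia ∩ Eitan: 10:45–11:00, 11:45–12:00, 12:30–13:00.
Windows ≥ 15 min: 10:45–11:00, 11:45–12:00, 12:30–13:00.
Latest start in the last window 12:30–13:00 is 13:00 − 15 min = 12:45.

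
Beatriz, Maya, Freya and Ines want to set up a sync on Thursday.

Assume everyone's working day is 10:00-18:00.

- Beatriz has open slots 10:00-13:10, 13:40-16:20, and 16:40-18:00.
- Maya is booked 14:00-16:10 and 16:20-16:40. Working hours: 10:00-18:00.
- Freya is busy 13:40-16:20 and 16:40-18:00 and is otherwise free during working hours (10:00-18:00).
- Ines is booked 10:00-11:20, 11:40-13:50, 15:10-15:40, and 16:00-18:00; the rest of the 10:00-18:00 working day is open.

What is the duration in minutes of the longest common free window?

Maya free within 10:00–18:00: 10:00–14:00, 16:10–16:20, 16:40–18:00.
Freya free within 10:00–18:00: 10:00–13:40, 16:20–16:40.
Ines free within 10:00–18:00: 11:20–11:40, 13:50–15:10, 15:40–16:00.
Beatriz ∩ Maya: 10:00–13:10, 13:40–14:00, 16:10–16:20, 16:40–18:00.
Beatriz ∩ Maya ∩ Freya: 10:00–13:10.
Beatriz ∩ Maya ∩ Freya ∩ Ines: 11:20–11:40.
Single common window of 20 minutes.

20 minutes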